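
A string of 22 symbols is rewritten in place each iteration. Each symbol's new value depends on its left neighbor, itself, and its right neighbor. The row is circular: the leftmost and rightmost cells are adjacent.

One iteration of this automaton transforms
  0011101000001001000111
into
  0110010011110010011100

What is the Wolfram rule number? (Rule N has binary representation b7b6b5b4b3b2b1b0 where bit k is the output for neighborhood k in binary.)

43

position 3: 111 → 0  (bit 7 = 0)
position 4: 110 → 0  (bit 6 = 0)
position 5: 101 → 1  (bit 5 = 1)
position 0: 100 → 0  (bit 4 = 0)
position 2: 011 → 1  (bit 3 = 1)
position 6: 010 → 0  (bit 2 = 0)
position 1: 001 → 1  (bit 1 = 1)
position 8: 000 → 1  (bit 0 = 1)
bits b7..b0 = 00101011 = 43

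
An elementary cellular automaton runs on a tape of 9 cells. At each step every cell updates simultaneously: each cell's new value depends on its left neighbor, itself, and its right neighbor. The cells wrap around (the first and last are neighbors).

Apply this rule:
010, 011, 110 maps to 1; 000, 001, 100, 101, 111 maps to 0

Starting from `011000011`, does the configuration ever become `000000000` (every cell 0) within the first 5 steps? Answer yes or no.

no

011000011  (fixed point — unchanged through step 5)
step 5 is 011000011, still not uniform 0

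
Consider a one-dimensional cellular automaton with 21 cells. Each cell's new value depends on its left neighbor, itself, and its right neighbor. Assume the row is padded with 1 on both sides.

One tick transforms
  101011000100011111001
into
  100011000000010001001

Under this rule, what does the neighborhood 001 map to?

At position 8 the neighborhood is 001; the next row has 0 there.

0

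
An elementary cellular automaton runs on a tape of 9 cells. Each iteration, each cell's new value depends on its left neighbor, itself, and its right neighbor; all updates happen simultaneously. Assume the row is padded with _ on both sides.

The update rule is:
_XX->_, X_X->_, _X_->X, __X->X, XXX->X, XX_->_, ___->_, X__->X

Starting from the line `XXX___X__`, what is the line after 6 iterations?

X__X_X_X_

iteration 1: _X_X_XXX_
iteration 2: XX_X__X_X
iteration 3: ___XXXX_X
iteration 4: __X_XX__X
iteration 5: _XX___XXX
iteration 6: X__X_X_X_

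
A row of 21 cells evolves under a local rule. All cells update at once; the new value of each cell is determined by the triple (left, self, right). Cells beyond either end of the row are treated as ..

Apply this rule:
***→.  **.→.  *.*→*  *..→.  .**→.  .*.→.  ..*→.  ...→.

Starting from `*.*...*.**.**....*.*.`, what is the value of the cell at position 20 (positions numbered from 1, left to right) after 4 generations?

.

generation 1: .*.....*..*.......*..
generation 2: .....................
generation 3: .....................  (fixed point — unchanged through generation 4)
position 20 holds .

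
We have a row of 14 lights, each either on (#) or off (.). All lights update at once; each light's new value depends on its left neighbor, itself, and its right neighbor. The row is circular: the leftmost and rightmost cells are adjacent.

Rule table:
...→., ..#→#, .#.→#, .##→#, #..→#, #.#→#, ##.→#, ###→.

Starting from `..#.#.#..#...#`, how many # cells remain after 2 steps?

###########.##
..........###.
count of #: 3

3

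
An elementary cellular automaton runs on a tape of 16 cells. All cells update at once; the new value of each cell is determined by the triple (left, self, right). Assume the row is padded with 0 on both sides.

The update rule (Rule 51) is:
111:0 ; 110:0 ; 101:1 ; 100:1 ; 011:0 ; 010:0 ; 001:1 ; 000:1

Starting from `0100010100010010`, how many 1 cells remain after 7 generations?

11

1011101011101101
0100010100010010  (repeats generation 0; period 2)
generation 7: 1011101011101101
count of 1: 11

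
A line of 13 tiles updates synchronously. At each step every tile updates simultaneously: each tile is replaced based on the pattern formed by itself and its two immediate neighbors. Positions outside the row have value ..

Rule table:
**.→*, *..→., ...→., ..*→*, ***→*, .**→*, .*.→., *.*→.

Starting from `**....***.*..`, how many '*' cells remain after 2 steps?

7

**...****....
**..*****....
count of *: 7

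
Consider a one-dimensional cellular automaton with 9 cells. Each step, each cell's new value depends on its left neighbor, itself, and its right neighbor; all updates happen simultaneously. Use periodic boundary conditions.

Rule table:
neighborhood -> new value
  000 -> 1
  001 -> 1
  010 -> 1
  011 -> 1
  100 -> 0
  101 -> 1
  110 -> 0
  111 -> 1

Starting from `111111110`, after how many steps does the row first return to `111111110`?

111111101
111111011
111110111
111101111
111011111
110111111
101111111
011111111
111111110

9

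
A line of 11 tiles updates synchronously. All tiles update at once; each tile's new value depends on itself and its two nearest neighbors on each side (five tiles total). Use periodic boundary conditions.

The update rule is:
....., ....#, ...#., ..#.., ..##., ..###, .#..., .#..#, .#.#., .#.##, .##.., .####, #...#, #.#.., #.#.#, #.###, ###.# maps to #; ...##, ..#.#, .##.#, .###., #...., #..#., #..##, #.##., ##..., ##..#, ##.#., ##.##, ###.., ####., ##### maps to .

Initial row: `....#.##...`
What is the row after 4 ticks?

###.#.#.##.

####.#.#..#
#..#.####.#
#...###.#..
###.#.#.##.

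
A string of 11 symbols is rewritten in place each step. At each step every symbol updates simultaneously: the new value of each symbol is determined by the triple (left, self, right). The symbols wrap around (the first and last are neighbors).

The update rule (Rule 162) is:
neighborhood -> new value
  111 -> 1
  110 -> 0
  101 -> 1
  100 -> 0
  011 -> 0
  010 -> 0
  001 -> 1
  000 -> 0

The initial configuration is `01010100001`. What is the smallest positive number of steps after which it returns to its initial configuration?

11

step 1: 10101000010
step 2: 01010000101
step 3: 10100001010
step 4: 01000010101
step 5: 10000101010
step 6: 00001010101
step 7: 00010101010
step 8: 00101010100
step 9: 01010101000
step 10: 10101010000
step 11: 01010100001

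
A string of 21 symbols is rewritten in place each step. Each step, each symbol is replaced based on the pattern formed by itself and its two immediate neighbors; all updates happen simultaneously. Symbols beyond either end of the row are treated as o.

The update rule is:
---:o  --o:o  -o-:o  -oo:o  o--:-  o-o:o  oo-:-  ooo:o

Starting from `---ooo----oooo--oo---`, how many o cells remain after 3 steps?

-oooo--oooooo--oo--oo
oooo--oooooo--oo--ooo
ooo--oooooo--oo--oooo
count of o: 15

15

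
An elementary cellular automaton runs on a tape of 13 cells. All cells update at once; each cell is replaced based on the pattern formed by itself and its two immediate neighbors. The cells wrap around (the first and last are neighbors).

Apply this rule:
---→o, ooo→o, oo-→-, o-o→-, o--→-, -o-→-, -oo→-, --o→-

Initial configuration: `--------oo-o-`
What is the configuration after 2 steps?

ooooooo------
-ooooo--oooo-

-ooooo--oooo-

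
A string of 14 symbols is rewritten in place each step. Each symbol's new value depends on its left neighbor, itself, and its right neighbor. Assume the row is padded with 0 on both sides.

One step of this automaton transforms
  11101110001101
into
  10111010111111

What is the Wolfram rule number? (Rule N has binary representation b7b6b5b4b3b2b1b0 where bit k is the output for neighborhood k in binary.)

111

position 1: 111 → 0  (bit 7 = 0)
position 2: 110 → 1  (bit 6 = 1)
position 3: 101 → 1  (bit 5 = 1)
position 7: 100 → 0  (bit 4 = 0)
position 0: 011 → 1  (bit 3 = 1)
position 13: 010 → 1  (bit 2 = 1)
position 9: 001 → 1  (bit 1 = 1)
position 8: 000 → 1  (bit 0 = 1)
bits b7..b0 = 01101111 = 111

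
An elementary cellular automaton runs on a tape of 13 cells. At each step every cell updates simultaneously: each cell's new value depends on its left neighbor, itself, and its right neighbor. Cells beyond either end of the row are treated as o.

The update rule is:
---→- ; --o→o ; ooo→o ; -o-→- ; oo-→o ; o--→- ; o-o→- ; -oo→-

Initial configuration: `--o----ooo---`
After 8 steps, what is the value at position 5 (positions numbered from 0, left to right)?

-

step 1: -o----o-oo--o
step 2: -----o---o-o-
step 3: ----o---o----
step 4: ---o---o----o
step 5: --o---o----o-
step 6: -o---o----o--
step 7: ----o----o--o
step 8: ---o----o--o-
position 5 holds -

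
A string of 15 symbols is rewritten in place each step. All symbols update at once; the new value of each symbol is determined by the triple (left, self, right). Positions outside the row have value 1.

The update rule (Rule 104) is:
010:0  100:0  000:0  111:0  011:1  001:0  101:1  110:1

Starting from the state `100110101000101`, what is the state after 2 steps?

100101100000010

100111010000011
100101100000010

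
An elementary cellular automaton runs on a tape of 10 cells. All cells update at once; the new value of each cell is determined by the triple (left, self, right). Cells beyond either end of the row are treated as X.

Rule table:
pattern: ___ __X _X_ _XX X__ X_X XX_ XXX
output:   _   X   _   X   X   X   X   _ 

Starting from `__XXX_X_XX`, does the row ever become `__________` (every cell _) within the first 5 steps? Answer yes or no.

no

step 1: XXX_XX_XX_
step 2: __XXXXXXXX
step 3: XXX_______
step 4: __XX_____X
step 5: XXXXX___XX
step 5 is XXXXX___XX, still not uniform _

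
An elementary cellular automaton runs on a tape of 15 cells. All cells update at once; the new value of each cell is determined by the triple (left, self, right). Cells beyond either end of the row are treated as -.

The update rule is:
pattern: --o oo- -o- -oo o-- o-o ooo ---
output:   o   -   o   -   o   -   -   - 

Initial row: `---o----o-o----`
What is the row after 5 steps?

---o------oo-oo

--ooo--oo-oo---
-o---oo-----o--
ooo-o--o---ooo-
----ooooo-o---o
---o------oo-oo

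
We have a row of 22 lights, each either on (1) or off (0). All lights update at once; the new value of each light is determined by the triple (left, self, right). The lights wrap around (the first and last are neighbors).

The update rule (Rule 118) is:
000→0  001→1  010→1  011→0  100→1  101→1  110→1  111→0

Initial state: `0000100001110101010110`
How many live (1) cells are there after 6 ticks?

16

0001110010011111111011
1010011111100000001101
1111100000110000010110
0000110001011000111011
1001011011101101001101
1111101100110111110110
count of 1: 16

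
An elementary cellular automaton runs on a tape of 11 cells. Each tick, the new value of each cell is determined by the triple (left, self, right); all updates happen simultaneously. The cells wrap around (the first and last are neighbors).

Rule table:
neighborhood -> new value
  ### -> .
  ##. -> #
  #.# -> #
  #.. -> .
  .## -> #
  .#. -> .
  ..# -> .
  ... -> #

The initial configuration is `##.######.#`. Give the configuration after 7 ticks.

..#.####.#.

.###....###
##.#.##.#.#
.##.####.##
#####..####
....#..#...
###......##
..#.####.#.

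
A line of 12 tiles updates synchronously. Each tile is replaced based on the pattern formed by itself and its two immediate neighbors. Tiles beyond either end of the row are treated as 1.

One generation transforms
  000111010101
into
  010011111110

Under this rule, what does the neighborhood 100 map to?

0

At position 0 the neighborhood is 100; the next row has 0 there.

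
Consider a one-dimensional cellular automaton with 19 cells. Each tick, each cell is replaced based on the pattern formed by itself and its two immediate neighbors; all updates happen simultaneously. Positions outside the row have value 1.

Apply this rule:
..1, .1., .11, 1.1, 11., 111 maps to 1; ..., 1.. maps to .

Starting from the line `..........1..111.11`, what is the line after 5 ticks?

.....11111111111111

.........11.1111111
........11111111111
.......111111111111
......1111111111111
.....11111111111111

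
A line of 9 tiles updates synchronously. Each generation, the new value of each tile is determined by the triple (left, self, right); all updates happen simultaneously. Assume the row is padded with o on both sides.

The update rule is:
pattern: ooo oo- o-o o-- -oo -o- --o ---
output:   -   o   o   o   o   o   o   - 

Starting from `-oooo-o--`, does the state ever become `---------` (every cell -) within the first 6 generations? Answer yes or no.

no

generation 1: oo--ooooo
generation 2: -oooo----
generation 3: oo--oo--o
generation 4: -oooooooo
generation 5: oo-------
generation 6: -oo-----o
generation 6 is -oo-----o, still not uniform -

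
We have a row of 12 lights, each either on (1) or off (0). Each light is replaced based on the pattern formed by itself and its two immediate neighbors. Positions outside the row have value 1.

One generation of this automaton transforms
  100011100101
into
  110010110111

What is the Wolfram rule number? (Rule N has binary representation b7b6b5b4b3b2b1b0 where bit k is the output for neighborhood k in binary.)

124

position 5: 111 → 0  (bit 7 = 0)
position 0: 110 → 1  (bit 6 = 1)
position 10: 101 → 1  (bit 5 = 1)
position 1: 100 → 1  (bit 4 = 1)
position 4: 011 → 1  (bit 3 = 1)
position 9: 010 → 1  (bit 2 = 1)
position 3: 001 → 0  (bit 1 = 0)
position 2: 000 → 0  (bit 0 = 0)
bits b7..b0 = 01111100 = 124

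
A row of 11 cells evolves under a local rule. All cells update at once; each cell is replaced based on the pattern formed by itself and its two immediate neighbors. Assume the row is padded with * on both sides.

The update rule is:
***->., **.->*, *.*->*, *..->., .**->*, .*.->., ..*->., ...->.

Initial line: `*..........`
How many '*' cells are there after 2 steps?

1

*..........  (fixed point — unchanged through step 2)
count of *: 1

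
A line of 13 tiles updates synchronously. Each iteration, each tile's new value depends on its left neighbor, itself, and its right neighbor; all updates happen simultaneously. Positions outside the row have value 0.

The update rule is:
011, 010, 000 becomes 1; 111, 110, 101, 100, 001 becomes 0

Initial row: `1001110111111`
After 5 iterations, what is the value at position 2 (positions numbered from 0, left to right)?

0

1001000100000
1001010101111
1001010101000
1001010101011
1001010101010
position 2 holds 0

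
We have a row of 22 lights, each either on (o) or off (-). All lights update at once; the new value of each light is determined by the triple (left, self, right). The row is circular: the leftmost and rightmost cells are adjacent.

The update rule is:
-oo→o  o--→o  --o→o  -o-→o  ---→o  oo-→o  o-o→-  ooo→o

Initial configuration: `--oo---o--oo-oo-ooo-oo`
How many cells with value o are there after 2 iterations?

19

oooooooooooo-oo-ooo-oo
oooooooooooo-oo-ooo-oo
count of o: 19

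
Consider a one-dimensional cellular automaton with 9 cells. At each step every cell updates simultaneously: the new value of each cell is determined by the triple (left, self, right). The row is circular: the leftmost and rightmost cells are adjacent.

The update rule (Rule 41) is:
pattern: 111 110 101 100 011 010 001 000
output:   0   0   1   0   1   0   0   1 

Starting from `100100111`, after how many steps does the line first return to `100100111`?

step 1: 000000100
step 2: 111110001
step 3: 000000101
step 4: 011110010
step 5: 010000000
step 6: 000111111
step 7: 010100000
step 8: 001001111
step 9: 000001000
step 10: 111100011
step 11: 000001010
step 12: 111100100
step 13: 100000000
step 14: 001111110
step 15: 101000000
step 16: 010011110
step 17: 000010000
step 18: 111000111
step 19: 000010100
step 20: 111001001
step 21: 000000001
step 22: 011111100
step 23: 010000001
step 24: 100111100
step 25: 000100000
step 26: 110001111
step 27: 000101000
step 28: 110010011
step 29: 000000010
step 30: 111111000
step 31: 100000010
step 32: 001111001
step 33: 001000000
step 34: 100011111
step 35: 001010000
step 36: 100100111

36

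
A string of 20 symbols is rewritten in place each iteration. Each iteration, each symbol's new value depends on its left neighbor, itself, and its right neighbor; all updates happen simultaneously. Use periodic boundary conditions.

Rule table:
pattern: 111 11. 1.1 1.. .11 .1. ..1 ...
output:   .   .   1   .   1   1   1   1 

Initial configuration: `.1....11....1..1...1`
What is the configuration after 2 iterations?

11.1111..1111.11.111
..11....11...11.11..

..11....11...11.11..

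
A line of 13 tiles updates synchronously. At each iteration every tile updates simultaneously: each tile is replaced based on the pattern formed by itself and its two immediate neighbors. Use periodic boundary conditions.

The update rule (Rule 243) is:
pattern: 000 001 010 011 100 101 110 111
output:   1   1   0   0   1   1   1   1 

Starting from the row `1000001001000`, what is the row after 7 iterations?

0111110110111
1011111011011
1101111101101
1110111110110
0111011111011
1011101111101
1101110111110

1101110111110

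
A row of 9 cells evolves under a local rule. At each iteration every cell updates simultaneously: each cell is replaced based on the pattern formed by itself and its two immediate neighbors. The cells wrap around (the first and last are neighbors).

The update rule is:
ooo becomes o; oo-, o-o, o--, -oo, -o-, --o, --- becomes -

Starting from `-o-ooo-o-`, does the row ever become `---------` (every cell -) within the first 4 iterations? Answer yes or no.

yes

----o----
---------
all cells are - at iteration 2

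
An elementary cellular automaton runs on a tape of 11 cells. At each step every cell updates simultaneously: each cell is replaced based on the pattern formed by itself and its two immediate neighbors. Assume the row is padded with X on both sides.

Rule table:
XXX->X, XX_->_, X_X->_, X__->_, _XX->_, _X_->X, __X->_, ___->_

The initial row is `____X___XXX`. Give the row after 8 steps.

____X____XX
____X_____X
____X______
____X______  (fixed point — unchanged through step 8)

____X______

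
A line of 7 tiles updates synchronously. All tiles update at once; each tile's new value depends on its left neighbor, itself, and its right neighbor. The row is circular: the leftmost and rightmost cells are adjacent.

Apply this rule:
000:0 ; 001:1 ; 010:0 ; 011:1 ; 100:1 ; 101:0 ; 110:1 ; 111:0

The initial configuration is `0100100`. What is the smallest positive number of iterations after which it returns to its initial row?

7

1011010
0011000
0111100
1100110
1111110
1000010
0100100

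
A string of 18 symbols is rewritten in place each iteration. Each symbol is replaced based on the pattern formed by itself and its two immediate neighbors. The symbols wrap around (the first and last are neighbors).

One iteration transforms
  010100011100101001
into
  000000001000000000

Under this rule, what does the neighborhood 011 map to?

0

At position 7 the neighborhood is 011; the next row has 0 there.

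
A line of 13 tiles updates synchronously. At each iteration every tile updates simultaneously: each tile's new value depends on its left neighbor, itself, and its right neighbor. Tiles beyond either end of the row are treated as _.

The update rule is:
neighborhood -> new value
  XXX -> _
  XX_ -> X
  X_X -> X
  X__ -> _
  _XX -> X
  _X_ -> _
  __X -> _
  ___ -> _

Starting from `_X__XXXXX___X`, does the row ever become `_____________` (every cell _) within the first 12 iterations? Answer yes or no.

____X___X____
_____________
all cells are _ at iteration 2

yes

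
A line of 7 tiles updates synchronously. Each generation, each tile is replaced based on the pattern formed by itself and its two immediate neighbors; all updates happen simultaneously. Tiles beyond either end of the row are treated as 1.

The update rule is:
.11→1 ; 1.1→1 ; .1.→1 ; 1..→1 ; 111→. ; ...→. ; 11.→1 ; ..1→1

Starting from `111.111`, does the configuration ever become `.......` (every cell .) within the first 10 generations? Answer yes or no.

no

..111..
111.111  (repeats generation 0; period 2)
generation 10: 111.111
generation 10 is 111.111, still not uniform .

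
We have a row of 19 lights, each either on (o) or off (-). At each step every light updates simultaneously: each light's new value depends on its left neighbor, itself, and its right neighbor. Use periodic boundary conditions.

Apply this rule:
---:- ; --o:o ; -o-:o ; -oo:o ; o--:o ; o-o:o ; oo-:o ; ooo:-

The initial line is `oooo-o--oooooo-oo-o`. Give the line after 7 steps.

---oooooo----oooooo
o-oo----oo--oo----o
ooooo--oooooooo--oo
----oooo------oooo-
---oo--oo----oo--oo
o-oooooooo--ooooooo
ooo------oooo------

ooo------oooo------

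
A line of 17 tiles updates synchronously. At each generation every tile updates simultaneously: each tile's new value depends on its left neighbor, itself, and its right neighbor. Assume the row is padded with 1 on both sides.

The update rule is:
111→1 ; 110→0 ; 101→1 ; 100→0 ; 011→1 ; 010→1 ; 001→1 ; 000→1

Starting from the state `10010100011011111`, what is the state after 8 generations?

00111101110111111
01111011101111111
11110111011111111
11101110111111111
11011101111111111
10111011111111111
01110111111111111
11101111111111111

11101111111111111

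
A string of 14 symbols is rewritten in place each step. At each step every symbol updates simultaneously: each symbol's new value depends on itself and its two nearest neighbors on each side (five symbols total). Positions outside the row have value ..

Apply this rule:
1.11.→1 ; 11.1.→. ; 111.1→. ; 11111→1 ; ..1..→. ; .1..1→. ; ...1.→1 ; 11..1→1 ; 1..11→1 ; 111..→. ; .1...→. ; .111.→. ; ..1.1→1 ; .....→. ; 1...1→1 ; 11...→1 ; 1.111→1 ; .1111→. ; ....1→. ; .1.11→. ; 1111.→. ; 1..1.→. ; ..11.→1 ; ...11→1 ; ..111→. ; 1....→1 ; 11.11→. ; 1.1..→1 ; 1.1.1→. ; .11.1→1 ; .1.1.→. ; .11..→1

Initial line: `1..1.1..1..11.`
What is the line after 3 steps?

...1.1....1111
..11.1.1.1....
.111.....1.1..

.111.....1.1..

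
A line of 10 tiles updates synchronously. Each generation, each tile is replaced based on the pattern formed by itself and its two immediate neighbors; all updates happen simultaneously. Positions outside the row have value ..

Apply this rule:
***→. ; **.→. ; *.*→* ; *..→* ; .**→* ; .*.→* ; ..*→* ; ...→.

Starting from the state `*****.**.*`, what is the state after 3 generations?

*.***.**.*

*....**.**
**..**.**.
*.***.**.*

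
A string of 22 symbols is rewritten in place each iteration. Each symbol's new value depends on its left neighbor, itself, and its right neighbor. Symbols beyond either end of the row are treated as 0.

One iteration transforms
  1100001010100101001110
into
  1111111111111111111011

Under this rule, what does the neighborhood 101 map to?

1

At position 7 the neighborhood is 101; the next row has 1 there.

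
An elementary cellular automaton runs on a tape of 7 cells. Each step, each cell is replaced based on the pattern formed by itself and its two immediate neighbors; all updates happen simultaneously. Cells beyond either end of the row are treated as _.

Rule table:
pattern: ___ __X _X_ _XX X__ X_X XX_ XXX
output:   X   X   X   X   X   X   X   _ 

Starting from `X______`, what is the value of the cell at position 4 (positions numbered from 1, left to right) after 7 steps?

XXXXXXX
X_____X
XXXXXXX  (repeats step 1; period 2)
step 7: XXXXXXX
position 4 holds X

X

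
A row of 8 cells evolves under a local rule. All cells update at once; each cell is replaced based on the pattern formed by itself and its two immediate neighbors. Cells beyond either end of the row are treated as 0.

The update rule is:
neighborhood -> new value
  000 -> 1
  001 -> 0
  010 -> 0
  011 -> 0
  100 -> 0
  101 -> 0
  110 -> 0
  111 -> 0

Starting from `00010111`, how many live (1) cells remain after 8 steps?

11000000
00011111
11000000  (repeats step 1; period 2)
step 8: 00011111
count of 1: 5

5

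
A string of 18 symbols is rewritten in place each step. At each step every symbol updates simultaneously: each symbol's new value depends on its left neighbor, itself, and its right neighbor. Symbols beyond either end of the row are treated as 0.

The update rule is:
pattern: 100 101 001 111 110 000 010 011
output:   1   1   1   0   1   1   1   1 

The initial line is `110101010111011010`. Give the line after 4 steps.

111111111101111111
100000000111000001
111111111101111111  (repeats step 1; period 2)
step 4: 100000000111000001

100000000111000001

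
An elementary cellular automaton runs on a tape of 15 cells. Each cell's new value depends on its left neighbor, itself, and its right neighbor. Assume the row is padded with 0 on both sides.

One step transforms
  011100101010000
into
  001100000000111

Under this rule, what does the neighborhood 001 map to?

At position 0 the neighborhood is 001; the next row has 0 there.

0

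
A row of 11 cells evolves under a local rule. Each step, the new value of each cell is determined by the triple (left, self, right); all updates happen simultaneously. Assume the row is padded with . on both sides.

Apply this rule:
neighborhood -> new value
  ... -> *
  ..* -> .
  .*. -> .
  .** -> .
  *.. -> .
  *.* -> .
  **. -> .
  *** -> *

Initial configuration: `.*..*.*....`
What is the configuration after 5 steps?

*..*....**.

........***
*******..*.
.*****.....
..***..****
*..*....**.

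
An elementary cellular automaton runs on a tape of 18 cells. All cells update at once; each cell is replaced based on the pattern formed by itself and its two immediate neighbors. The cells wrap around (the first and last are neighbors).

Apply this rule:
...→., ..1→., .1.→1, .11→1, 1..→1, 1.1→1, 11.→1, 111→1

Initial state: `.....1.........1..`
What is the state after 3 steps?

.....11........11.
.....111.......111
1....1111......111

1....1111......111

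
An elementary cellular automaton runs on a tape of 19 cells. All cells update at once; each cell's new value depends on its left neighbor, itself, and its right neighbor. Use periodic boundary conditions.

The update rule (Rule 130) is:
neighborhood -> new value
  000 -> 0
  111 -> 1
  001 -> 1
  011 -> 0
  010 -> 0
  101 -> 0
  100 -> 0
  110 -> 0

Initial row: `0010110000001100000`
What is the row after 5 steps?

0000000100000000100

0100000000010000000
1000000000100000000
0000000001000000001
0000000010000000010
0000000100000000100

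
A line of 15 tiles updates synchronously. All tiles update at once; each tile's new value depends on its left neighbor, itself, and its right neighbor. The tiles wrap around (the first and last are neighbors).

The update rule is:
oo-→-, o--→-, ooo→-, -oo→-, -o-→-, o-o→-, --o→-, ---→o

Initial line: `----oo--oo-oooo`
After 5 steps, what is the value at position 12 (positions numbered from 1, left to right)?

-

-oo------------
----ooooooooooo
-oo------------  (repeats step 1; period 2)
step 5: -oo------------
position 12 holds -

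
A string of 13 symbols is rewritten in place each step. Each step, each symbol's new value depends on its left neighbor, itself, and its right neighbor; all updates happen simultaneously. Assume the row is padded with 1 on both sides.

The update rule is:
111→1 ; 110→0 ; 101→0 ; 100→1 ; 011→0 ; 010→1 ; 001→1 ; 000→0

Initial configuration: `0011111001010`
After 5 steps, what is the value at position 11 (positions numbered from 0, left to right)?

step 1: 1101110111010
step 2: 1000100010010
step 3: 0101110111110
step 4: 0100100011100
step 5: 0111110101011
position 11 holds 1

1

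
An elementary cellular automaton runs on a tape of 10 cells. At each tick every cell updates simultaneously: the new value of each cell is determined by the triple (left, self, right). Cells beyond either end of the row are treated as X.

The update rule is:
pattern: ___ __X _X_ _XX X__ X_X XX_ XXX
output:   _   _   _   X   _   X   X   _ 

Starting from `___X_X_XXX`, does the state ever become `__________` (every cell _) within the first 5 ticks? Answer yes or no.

tick 1: ____X_XX__
tick 2: _____XXX__
tick 3: _____X_X__
tick 4: ______X___
tick 5: __________
all cells are _ at tick 5

yes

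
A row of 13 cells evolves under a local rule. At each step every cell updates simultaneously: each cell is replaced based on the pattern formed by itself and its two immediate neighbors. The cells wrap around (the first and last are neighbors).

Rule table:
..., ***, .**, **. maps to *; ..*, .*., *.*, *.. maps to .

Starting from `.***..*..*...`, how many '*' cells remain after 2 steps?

10

step 1: .***.......**
step 2: .***.*****.**
count of *: 10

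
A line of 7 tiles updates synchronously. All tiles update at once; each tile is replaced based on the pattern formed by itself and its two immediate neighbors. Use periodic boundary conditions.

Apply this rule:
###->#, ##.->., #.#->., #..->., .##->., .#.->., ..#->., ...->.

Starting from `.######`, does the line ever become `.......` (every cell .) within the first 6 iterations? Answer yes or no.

..####.
...##..
.......
all cells are . at iteration 3

yes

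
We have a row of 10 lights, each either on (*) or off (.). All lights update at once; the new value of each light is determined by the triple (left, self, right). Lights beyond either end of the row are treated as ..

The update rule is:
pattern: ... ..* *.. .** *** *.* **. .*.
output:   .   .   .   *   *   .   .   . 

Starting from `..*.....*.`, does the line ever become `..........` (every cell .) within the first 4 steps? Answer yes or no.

yes

step 1: ..........
all cells are . at step 1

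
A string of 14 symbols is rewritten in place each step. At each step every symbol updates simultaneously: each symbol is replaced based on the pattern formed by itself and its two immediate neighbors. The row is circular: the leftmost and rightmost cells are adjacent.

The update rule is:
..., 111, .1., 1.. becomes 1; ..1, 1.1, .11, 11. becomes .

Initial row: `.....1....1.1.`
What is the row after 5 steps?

1111....111.11

1111.1111.1.11
111...11..1..1
11.11...1.11..
.....11.1...1.
1111....111.11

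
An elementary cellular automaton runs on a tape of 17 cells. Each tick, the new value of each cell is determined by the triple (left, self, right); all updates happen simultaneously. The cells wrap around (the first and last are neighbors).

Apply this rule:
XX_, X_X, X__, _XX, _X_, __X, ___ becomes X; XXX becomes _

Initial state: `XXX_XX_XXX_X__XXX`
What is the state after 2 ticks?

__XXXXXX_XXXXXX__
XXX____XXX____XXX

XXX____XXX____XXX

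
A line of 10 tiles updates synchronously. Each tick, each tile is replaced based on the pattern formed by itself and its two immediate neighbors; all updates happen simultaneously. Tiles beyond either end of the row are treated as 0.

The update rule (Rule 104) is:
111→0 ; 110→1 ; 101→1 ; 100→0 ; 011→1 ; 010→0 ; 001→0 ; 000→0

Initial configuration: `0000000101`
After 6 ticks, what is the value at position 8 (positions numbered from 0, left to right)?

0

0000000010
0000000000
0000000000  (fixed point — unchanged through tick 6)
position 8 holds 0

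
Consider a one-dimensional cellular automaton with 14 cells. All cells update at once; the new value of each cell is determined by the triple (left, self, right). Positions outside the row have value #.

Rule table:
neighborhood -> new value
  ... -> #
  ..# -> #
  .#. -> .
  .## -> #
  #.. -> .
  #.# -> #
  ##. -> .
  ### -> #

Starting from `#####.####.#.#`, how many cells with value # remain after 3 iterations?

iteration 1: ####.####.#.##
iteration 2: ###.####.#.###
iteration 3: ##.####.#.####
count of #: 11

11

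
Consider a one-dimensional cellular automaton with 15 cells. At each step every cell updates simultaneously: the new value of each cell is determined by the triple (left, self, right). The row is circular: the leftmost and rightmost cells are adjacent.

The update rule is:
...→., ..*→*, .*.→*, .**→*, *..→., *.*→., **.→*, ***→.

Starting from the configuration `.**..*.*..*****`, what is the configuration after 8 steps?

.**.**.*.**.*.*

.**.**.*.**...*
.**.**.*.**..**
.**.**.*.**.***
.**.**.*.**.*.*
.**.**.*.**.*.*  (fixed point — unchanged through step 8)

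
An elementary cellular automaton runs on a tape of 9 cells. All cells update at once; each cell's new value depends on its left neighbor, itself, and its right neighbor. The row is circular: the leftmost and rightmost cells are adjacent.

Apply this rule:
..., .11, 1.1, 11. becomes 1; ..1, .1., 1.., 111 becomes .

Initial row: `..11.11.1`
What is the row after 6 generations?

generation 1: ..111111.
generation 2: 1.1....1.
generation 3: .1..11..1
generation 4: 1...11...
generation 5: ..1.11.1.
generation 6: 1..1111..

1..1111..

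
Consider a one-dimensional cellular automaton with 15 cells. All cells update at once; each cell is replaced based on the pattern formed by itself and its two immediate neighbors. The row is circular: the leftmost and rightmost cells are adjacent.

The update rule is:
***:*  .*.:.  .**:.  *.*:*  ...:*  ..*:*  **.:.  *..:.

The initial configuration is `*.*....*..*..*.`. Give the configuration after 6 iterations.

.*..*..*.*.*..*

.*..***..*..*.*
*..*.*..*..*.*.
..*.*..*..*.*.*
.*.*..*..*.*.*.
*.*..*..*.*.*..
.*..*..*.*.*..*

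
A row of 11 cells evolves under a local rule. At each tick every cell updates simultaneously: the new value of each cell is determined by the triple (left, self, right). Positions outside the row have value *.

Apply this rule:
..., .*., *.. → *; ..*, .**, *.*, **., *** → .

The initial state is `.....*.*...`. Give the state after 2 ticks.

.....*.....

****.*.***.
.....*.....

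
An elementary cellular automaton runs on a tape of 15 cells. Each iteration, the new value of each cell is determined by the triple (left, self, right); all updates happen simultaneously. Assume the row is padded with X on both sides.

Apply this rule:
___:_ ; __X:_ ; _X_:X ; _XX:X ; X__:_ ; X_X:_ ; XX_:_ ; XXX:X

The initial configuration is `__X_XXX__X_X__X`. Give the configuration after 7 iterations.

__X_XX___X_X__X
__X_X____X_X__X
__X_X____X_X__X  (fixed point — unchanged through iteration 7)

__X_X____X_X__X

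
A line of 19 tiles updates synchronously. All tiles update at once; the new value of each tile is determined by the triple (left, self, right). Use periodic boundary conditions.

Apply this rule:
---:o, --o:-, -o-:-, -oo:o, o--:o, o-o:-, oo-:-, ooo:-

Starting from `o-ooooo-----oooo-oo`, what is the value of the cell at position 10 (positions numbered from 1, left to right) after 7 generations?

--o----oooo-o----o-
o--ooo-o-----ooo--o
-o-o----oooo-o--o-o
----ooo-o-----o----
ooo-o----oooo--oooo
-----ooo-o---o-o---
oooo-o----oo----ooo
position 10 holds -

-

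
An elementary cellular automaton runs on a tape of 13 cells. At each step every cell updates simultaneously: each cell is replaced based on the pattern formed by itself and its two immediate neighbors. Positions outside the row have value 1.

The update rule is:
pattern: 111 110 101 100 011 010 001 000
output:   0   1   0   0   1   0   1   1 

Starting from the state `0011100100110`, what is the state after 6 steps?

0110111010100

step 1: 0110101001110
step 2: 0110000011010
step 3: 0110111111000
step 4: 0110100001011
step 5: 0110001110010
step 6: 0110111010100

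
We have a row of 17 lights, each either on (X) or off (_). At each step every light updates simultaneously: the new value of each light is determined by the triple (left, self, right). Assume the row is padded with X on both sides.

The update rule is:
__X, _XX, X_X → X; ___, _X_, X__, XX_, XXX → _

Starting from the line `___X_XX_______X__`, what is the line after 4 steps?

_XX_______X__XX_X

__X_XX_______X__X
_X_XX_______X__XX
X_XX_______X__XX_
_XX_______X__XX_X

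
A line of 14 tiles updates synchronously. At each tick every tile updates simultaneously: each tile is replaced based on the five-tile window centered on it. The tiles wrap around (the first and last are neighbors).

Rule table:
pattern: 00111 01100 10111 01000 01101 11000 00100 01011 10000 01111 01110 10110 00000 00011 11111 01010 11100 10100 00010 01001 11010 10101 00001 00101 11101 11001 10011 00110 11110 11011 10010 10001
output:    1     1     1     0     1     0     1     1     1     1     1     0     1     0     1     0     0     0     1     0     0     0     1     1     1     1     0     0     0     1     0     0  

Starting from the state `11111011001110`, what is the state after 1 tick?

11101101101111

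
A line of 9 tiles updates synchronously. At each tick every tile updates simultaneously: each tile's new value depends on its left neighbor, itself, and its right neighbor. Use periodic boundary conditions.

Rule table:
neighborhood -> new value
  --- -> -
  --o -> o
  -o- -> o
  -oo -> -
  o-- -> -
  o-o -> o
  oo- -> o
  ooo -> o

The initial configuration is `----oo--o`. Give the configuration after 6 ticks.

ooooo-ooo

---o-o-oo
--ooooo-o
-o-oooooo
ooo-ooooo
oooo-oooo
ooooo-ooo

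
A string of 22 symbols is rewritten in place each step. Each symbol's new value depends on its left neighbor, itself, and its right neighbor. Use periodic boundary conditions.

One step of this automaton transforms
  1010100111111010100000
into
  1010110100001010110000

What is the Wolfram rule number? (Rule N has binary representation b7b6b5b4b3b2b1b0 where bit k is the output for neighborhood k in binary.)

position 8: 111 → 0  (bit 7 = 0)
position 12: 110 → 1  (bit 6 = 1)
position 1: 101 → 0  (bit 5 = 0)
position 5: 100 → 1  (bit 4 = 1)
position 7: 011 → 1  (bit 3 = 1)
position 0: 010 → 1  (bit 2 = 1)
position 6: 001 → 0  (bit 1 = 0)
position 18: 000 → 0  (bit 0 = 0)
bits b7..b0 = 01011100 = 92

92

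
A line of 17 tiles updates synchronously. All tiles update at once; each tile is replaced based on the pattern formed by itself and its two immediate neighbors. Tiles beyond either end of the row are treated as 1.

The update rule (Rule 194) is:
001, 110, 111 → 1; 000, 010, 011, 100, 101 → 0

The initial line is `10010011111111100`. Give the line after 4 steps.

10100010001111100

10100101111111101
10001000111111100
10010001011111101
10100010001111100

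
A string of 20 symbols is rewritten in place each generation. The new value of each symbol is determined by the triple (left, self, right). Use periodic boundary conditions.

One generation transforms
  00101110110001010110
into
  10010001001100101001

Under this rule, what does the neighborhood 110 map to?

At position 6 the neighborhood is 110; the next row has 0 there.

0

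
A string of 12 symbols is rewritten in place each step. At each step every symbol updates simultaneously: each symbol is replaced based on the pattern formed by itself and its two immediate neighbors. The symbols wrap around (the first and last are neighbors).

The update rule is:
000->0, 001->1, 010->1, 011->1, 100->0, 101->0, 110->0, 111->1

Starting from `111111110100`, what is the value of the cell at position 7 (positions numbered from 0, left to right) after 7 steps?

1

step 1: 111111100101
step 2: 111111001101
step 3: 111110011001
step 4: 111100110011
step 5: 111001100111
step 6: 110011001111
step 7: 100110011111
position 7 holds 1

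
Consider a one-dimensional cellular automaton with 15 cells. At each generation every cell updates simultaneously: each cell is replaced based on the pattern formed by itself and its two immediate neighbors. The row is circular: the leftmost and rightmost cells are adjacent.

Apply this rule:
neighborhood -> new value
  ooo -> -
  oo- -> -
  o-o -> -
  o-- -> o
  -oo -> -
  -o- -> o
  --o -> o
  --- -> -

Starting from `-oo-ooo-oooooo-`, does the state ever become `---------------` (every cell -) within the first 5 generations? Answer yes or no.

no

o-------------o
-o-----------o-
ooo---------ooo
---o-------o---
--ooo-----ooo--
generation 5 is --ooo-----ooo--, still not uniform -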